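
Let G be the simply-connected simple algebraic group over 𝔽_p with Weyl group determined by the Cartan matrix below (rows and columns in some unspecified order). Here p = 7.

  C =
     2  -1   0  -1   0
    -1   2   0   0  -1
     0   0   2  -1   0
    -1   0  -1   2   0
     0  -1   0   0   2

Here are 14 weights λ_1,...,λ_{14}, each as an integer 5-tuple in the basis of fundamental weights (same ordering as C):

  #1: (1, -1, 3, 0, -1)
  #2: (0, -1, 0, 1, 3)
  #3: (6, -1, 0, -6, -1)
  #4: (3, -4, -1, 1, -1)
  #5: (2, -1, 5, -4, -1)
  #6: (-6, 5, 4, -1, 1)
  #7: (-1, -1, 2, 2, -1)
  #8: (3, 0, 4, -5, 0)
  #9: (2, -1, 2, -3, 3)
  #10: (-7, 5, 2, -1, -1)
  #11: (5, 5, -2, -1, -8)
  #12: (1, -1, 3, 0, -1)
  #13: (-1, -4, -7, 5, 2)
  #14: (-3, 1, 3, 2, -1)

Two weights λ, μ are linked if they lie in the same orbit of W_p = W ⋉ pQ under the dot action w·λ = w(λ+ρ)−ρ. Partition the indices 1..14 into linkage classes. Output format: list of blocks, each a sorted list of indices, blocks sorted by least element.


C ↔ A_5 under row/col permutation; |W(A_5)| = 720.

Ā_7 reps of the 14 weights (A_5, coords as presented):

  λ_1+ρ ↦ (2, 0, 4, 1, 0) · λ_2+ρ ↦ (1, 0, 0, 2, 3) · λ_3+ρ ↦ (2, 0, 4, 1, 0) · λ_4+ρ ↦ (1, 0, 0, 2, 3) · λ_5+ρ ↦ (0, 0, 3, 3, 0) · λ_6+ρ ↦ (0, 1, 1, 4, 1) · λ_7+ρ ↦ (0, 0, 3, 3, 0) · λ_8+ρ ↦ (0, 1, 1, 4, 1) · λ_9+ρ ↦ (1, 0, 0, 2, 3) · λ_10+ρ ↦ (0, 0, 3, 3, 0) · λ_11+ρ ↦ (0, 1, 1, 4, 1) · λ_12+ρ ↦ (2, 0, 4, 1, 0) · λ_13+ρ ↦ (0, 0, 3, 3, 0) · λ_14+ρ ↦ (2, 0, 4, 1, 0)

These 14 weights hit 4 W_7-dot-orbits; sizes (4, 3, 4, 3):

[[1, 3, 12, 14], [2, 4, 9], [5, 7, 10, 13], [6, 8, 11]]


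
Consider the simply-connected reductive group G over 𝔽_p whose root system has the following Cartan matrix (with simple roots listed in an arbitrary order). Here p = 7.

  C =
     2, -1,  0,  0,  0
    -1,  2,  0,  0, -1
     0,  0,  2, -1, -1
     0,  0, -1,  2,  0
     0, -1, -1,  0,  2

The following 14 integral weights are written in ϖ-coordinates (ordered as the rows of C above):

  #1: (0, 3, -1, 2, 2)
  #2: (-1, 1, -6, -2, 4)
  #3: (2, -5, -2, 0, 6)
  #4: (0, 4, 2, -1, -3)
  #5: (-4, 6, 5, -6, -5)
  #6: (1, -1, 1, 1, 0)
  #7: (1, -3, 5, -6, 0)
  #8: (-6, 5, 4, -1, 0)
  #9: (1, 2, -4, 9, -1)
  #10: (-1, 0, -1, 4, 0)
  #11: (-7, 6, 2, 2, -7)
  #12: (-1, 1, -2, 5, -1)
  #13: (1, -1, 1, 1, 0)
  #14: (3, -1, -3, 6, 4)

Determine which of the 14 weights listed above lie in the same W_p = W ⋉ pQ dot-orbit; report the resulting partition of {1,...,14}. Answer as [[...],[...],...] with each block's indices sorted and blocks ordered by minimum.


Root system A_5: the 5×5 matrix C matches after relabeling.

Ā_7 reps of the 14 weights (A_5, coords as presented):

  λ_1+ρ ↦ (3, 1, 1, 0, 2) · λ_2+ρ ↦ (0, 1, 0, 5, 1) · λ_3+ρ ↦ (1, 3, 1, 0, 2) · λ_4+ρ ↦ (1, 3, 1, 0, 2) · λ_5+ρ ↦ (1, 0, 3, 0, 1) · λ_6+ρ ↦ (2, 0, 2, 2, 1) · λ_7+ρ ↦ (0, 1, 0, 5, 1) · λ_8+ρ ↦ (0, 1, 0, 5, 1) · λ_9+ρ ↦ (0, 3, 0, 2, 0) · λ_10+ρ ↦ (0, 1, 0, 5, 1) · λ_11+ρ ↦ (1, 3, 1, 0, 2) · λ_12+ρ ↦ (0, 1, 0, 5, 1) · λ_13+ρ ↦ (2, 0, 2, 2, 1) · λ_14+ρ ↦ (0, 3, 0, 2, 0)

Grouping the 14 weights by Ā_7-representative: 6 linkage classes.

[[1], [2, 7, 8, 10, 12], [3, 4, 11], [5], [6, 13], [9, 14]]


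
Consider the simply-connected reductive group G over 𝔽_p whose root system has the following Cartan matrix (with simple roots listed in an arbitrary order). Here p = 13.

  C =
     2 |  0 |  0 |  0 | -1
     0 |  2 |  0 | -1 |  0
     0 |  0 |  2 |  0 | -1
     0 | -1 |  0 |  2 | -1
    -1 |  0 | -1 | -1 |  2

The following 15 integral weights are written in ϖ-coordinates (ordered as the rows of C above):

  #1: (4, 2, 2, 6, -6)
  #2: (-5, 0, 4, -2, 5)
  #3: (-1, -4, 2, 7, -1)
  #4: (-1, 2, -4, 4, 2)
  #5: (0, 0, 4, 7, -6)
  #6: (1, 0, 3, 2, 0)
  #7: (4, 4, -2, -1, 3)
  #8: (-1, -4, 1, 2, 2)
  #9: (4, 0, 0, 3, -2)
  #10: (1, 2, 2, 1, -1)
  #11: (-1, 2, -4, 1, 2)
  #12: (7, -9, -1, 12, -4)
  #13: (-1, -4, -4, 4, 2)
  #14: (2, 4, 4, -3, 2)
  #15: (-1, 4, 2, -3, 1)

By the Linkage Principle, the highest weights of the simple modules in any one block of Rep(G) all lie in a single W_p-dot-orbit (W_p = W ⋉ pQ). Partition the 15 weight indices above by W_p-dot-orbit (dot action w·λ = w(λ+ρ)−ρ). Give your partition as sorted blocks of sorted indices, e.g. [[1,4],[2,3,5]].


Dynkin diagram of C (from the 8 off-diagonal −1 entries): D_5.

λ_j+ρ reflected into Ā_13 (⟨·,θ^∨⟩≤13); 5-tuples as given:

  1: (0, 3, 2, 0, 3) · 2: (4, 0, 5, 1, 1) · 3: (0, 3, 3, 2, 0) · 4: (0, 3, 3, 2, 0) · 5: (4, 1, 0, 3, 1) · 6: (2, 1, 4, 1, 1) · 7: (4, 1, 0, 3, 1) · 8: (0, 3, 2, 0, 3) · 9: (4, 1, 0, 3, 1) · 10: (2, 3, 3, 2, 0) · 11: (0, 3, 3, 2, 0) · 12: (0, 3, 2, 0, 3) · 13: (0, 3, 3, 2, 0) · 14: (2, 1, 4, 1, 1) · 15: (0, 3, 3, 2, 0)

Linkage partition of the 15 weights (6 classes, p=13):

[[1, 8, 12], [2], [3, 4, 11, 13, 15], [5, 7, 9], [6, 14], [10]]


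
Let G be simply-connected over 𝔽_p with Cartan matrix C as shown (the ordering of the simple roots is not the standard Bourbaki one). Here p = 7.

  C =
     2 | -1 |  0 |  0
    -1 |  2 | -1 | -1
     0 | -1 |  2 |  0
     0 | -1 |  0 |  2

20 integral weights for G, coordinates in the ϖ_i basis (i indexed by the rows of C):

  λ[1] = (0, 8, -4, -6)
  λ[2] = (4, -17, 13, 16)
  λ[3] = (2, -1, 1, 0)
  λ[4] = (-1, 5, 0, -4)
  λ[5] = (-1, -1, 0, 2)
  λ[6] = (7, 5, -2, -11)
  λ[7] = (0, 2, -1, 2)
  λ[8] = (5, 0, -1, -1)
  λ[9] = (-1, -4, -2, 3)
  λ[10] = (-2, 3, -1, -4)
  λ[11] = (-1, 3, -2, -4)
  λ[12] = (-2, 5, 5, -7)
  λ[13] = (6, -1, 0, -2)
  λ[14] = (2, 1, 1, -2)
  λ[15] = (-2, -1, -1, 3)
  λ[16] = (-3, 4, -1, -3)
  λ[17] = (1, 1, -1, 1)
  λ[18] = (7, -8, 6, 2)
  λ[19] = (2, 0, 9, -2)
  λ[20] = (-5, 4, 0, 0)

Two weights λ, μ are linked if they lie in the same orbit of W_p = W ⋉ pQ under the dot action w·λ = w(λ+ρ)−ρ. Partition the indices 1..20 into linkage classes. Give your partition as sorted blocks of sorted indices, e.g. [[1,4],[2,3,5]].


Dynkin diagram of C (from the 6 off-diagonal −1 entries): D_4.

Alcove-folded reps (p=7, 20 weights, presented ϖ-order):

  [1] (2, 1, 0, 2);  [2] (3, 0, 2, 1);  [3] (3, 0, 2, 1);  [4] (0, 0, 1, 3);  [5] (0, 0, 1, 3);  [6] (3, 0, 2, 1);  [7] (1, 0, 0, 3);  [8] (6, 0, 0, 0);  [9] (1, 0, 0, 3);  [10] (1, 0, 0, 3);  [11] (0, 0, 1, 3);  [12] (4, 0, 1, 1);  [13] (6, 0, 0, 0);  [14] (3, 0, 2, 1);  [15] (0, 0, 1, 3);  [16] (2, 1, 0, 2);  [17] (2, 1, 0, 2);  [18] (0, 0, 1, 3);  [19] (1, 0, 0, 3);  [20] (4, 0, 1, 1)

Partition of {1..20} into 6 W_7-dot-orbits:

[[1, 16, 17], [2, 3, 6, 14], [4, 5, 11, 15, 18], [7, 9, 10, 19], [8, 13], [12, 20]]


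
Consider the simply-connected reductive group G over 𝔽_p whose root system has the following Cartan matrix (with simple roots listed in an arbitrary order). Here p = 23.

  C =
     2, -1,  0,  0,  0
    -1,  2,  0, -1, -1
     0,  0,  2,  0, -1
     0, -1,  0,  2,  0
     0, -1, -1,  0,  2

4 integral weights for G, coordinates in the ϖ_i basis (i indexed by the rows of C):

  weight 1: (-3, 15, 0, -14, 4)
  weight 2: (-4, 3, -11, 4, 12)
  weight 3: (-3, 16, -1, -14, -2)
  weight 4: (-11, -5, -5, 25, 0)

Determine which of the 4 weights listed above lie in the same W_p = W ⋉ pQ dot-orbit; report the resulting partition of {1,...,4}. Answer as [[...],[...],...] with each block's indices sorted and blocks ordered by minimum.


Type D_5, rank 5, |W|=1920; reorder rows/cols to standard.

Ā_23 reps of the 4 weights (D_5, coords as presented):

  λ_1+ρ ↦ (2, 1, 1, 13, 0) · λ_2+ρ ↦ (3, 1, 10, 5, 0) · λ_3+ρ ↦ (2, 1, 1, 13, 0) · λ_4+ρ ↦ (3, 1, 10, 5, 0)

The 4 indices split into 2 linkage classes (same alcove rep ⇔ same W_23-dot-orbit):

[[1, 3], [2, 4]]


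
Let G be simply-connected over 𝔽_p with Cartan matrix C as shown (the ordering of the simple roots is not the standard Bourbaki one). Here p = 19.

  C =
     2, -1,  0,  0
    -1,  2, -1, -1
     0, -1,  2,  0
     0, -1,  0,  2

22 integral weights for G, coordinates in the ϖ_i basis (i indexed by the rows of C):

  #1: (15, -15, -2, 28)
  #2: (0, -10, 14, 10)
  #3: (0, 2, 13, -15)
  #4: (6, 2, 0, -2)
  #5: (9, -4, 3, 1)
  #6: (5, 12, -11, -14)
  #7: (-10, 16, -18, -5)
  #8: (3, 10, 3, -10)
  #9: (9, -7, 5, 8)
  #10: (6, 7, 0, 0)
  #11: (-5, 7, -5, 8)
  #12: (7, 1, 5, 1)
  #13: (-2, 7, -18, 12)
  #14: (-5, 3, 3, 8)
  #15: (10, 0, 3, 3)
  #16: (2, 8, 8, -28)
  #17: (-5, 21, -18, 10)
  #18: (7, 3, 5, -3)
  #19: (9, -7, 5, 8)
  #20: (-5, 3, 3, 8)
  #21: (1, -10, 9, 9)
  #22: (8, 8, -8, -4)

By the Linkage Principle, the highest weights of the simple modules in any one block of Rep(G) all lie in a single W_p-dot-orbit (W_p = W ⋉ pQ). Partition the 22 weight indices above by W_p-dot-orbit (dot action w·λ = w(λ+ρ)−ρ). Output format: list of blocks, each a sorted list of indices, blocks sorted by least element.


Cartan matrix: type D_4 (|W|=192); un-permuting the 4 rows.

Ā_19 reps of the 22 weights (D_4, coords as presented):

  λ_1 → (10, 1, 3, 3) · λ_2 → (8, 1, 6, 2) · λ_3 → (10, 1, 3, 3) · λ_4 → (7, 2, 1, 1) · λ_5 → (7, 2, 1, 1) · λ_6 → (4, 6, 0, 3) · λ_7 → (4, 0, 4, 9) · λ_8 → (4, 0, 4, 9) · λ_9 → (4, 6, 0, 3) · λ_10 → (7, 2, 1, 1) · λ_11 → (4, 0, 4, 9) · λ_12 → (8, 1, 6, 2) · λ_13 → (8, 1, 6, 2) · λ_14 → (4, 0, 4, 9) · λ_15 → (10, 1, 3, 3) · λ_16 → (7, 2, 1, 1) · λ_17 → (10, 1, 3, 3) · λ_18 → (8, 1, 6, 2) · λ_19 → (4, 6, 0, 3) · λ_20 → (4, 0, 4, 9) · λ_21 → (7, 2, 1, 1) · λ_22 → (8, 1, 6, 2)

Partition of {1..22} into 5 W_19-dot-orbits:

[[1, 3, 15, 17], [2, 12, 13, 18, 22], [4, 5, 10, 16, 21], [6, 9, 19], [7, 8, 11, 14, 20]]


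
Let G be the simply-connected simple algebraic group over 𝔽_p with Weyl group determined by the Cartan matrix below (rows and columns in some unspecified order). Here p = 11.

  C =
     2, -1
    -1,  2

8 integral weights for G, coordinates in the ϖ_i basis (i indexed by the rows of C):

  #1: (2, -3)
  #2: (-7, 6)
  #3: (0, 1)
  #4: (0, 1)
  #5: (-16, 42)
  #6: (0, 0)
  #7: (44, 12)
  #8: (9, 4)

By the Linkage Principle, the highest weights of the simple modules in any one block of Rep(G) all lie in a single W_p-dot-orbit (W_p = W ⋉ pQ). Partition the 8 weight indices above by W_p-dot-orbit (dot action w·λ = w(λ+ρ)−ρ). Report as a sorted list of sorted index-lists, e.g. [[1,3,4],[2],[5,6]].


Dynkin diagram of C (from the 2 off-diagonal −1 entries): A_2.

Each λ_j+ρ reduced to Ā_11; 2-tuples below use C's row order:

    λ_1 → (1, 2)
    λ_2 → (6, 1)
    λ_3 → (1, 2)
    λ_4 → (1, 2)
    λ_5 → (6, 1)
    λ_6 → (1, 1)
    λ_7 → (1, 2)
    λ_8 → (6, 1)

3 distinct reps among the 8 weights ⇒ 3 W_11-linkage classes:

[[1, 3, 4, 7], [2, 5, 8], [6]]


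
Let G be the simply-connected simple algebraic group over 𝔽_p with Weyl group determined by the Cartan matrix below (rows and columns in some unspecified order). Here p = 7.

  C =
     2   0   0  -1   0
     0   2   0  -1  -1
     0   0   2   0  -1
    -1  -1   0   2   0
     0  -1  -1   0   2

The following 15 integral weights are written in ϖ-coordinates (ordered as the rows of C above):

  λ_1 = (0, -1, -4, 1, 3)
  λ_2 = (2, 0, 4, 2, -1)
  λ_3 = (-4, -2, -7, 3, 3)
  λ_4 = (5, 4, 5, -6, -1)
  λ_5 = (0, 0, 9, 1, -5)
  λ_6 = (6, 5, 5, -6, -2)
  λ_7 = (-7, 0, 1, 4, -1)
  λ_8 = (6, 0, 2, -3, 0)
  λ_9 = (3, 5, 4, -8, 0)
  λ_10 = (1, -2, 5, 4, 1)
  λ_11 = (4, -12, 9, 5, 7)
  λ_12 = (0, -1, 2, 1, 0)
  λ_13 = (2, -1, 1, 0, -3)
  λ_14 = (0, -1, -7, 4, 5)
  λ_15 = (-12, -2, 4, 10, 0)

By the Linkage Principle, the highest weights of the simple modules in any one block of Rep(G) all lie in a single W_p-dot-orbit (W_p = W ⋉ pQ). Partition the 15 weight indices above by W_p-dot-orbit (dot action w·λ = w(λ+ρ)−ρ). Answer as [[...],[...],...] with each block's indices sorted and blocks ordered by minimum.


Dynkin diagram of C (from the 8 off-diagonal −1 entries): A_5.

Folding the 15 weights λ_j+ρ into Ā_7 (reps in the given 5-coord order):

    λ_1 → (1, 0, 3, 2, 1)
    λ_2 → (2, 1, 0, 1, 0)
    λ_3 → (1, 0, 3, 2, 1)
    λ_4 → (4, 0, 1, 1, 0)
    λ_5 → (1, 0, 3, 2, 1)
    λ_6 → (4, 0, 1, 1, 0)
    λ_7 → (4, 0, 1, 1, 0)
    λ_8 → (2, 1, 0, 1, 0)
    λ_9 → (2, 1, 0, 1, 0)
    λ_10 → (4, 0, 1, 1, 0)
    λ_11 → (1, 0, 3, 2, 1)
    λ_12 → (1, 0, 3, 2, 1)
    λ_13 → (2, 1, 0, 1, 0)
    λ_14 → (4, 0, 1, 1, 0)
    λ_15 → (2, 1, 0, 1, 0)

Grouping the 15 weights by Ā_7-representative: 3 linkage classes.

[[1, 3, 5, 11, 12], [2, 8, 9, 13, 15], [4, 6, 7, 10, 14]]


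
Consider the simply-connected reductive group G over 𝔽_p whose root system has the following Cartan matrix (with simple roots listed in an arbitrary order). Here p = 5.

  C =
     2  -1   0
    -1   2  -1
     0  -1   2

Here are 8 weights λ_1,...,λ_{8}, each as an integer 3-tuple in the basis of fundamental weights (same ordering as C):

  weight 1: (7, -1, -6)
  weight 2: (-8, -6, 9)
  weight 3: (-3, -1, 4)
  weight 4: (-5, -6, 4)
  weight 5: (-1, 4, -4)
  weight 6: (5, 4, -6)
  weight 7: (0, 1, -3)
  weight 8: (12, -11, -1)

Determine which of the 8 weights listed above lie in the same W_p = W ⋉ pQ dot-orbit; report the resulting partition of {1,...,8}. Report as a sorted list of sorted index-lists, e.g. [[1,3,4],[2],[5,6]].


Type A_3, rank 3, |W|=24; reorder rows/cols to standard.

Ā_5 reps of the 8 weights (A_3, coords as presented):

  1: (0, 2, 3) · 2: (0, 2, 3) · 3: (0, 2, 3) · 4: (1, 0, 0) · 5: (0, 2, 3) · 6: (1, 0, 0) · 7: (1, 0, 2) · 8: (0, 2, 3)

3 distinct reps among the 8 weights ⇒ 3 W_5-linkage classes:

[[1, 2, 3, 5, 8], [4, 6], [7]]


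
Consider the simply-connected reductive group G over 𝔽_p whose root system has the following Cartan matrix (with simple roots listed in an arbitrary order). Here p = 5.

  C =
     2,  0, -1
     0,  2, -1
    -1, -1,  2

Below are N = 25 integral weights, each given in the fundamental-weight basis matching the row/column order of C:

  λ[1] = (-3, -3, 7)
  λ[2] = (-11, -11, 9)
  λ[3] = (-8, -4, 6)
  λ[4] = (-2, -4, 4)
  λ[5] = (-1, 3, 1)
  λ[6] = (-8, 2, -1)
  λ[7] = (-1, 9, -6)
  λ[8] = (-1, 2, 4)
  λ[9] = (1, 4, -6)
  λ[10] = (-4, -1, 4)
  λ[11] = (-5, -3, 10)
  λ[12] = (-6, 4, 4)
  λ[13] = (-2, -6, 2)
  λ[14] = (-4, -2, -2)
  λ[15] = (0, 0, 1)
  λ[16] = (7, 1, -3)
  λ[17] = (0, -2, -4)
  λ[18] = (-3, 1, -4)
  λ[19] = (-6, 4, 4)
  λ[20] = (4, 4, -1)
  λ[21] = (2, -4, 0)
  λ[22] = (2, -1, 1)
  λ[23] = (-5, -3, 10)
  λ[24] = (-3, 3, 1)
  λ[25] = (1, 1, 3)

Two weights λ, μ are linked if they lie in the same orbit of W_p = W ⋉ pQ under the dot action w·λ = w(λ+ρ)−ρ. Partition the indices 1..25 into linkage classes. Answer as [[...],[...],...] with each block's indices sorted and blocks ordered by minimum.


Dynkin diagram of C (from the 4 off-diagonal −1 entries): A_3.

W_5-reps of the 25 weights in Ā_5 (same 3-coord order as C):

  λ_1 → (1, 1, 2);  λ_2 → (0, 0, 0);  λ_3 → (2, 2, 1);  λ_4 → (1, 3, 1);  λ_5 → (1, 3, 1);  λ_6 → (2, 2, 1);  λ_7 → (0, 0, 0);  λ_8 → (3, 0, 2);  λ_9 → (3, 0, 2);  λ_10 → (3, 0, 2);  λ_11 → (1, 3, 1);  λ_12 → (0, 0, 0);  λ_13 → (2, 2, 1);  λ_14 → (1, 3, 1);  λ_15 → (1, 1, 2);  λ_16 → (2, 2, 1);  λ_17 → (1, 1, 2);  λ_18 → (2, 2, 1);  λ_19 → (0, 0, 0);  λ_20 → (0, 0, 0);  λ_21 → (1, 1, 2);  λ_22 → (3, 0, 2);  λ_23 → (1, 3, 1);  λ_24 → (1, 3, 0);  λ_25 → (1, 1, 2)

6 distinct reps among the 25 weights ⇒ 6 W_5-linkage classes:

[[1, 15, 17, 21, 25], [2, 7, 12, 19, 20], [3, 6, 13, 16, 18], [4, 5, 11, 14, 23], [8, 9, 10, 22], [24]]


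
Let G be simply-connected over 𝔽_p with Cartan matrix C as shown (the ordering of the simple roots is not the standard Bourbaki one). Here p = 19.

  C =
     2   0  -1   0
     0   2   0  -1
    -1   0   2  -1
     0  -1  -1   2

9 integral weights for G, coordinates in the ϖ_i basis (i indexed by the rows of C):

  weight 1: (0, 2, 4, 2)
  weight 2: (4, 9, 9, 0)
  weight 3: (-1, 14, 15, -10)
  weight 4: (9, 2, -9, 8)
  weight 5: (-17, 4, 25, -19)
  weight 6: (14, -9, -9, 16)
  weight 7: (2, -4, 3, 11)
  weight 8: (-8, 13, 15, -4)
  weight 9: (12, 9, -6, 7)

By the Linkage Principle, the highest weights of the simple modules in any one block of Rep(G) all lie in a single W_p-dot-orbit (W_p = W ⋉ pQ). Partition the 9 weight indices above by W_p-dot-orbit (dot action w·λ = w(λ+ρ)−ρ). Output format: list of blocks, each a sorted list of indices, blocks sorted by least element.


C ↔ A_4 under row/col permutation; |W(A_4)| = 120.

W_19-reps of the 9 weights in Ā_19 (same 4-coord order as C):

    1: (1, 3, 5, 3)
    2: (2, 3, 8, 1)
    3: (3, 3, 4, 9)
    4: (2, 3, 8, 1)
    5: (1, 3, 5, 3)
    6: (2, 3, 8, 1)
    7: (3, 3, 4, 9)
    8: (1, 3, 5, 3)
    9: (1, 3, 5, 3)

These 9 weights hit 3 W_19-dot-orbits; sizes (4, 3, 2):

[[1, 5, 8, 9], [2, 4, 6], [3, 7]]


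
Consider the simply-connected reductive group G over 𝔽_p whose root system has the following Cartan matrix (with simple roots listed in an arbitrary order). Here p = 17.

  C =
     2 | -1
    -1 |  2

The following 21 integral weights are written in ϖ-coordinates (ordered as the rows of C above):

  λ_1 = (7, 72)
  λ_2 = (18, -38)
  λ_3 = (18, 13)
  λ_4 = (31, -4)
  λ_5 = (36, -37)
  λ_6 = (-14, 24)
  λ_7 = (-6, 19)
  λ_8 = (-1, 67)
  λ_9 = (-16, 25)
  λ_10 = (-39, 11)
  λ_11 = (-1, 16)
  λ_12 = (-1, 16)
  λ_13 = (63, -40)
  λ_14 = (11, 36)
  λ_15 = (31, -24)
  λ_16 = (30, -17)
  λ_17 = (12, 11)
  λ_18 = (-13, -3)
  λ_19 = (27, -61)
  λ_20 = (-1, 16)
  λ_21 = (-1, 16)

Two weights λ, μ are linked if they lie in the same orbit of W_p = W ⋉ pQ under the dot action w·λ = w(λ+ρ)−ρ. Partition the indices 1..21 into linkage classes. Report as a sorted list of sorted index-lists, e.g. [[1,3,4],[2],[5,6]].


C ↔ A_2 under row/col permutation; |W(A_2)| = 6.

λ_j+ρ reflected into Ā_17 (⟨·,θ^∨⟩≤17); 2-tuples as given:

  λ_1+ρ ↦ (5, 4) · λ_2+ρ ↦ (1, 2) · λ_3+ρ ↦ (1, 2) · λ_4+ρ ↦ (2, 12) · λ_5+ρ ↦ (14, 1) · λ_6+ρ ↦ (5, 4) · λ_7+ρ ↦ (2, 12) · λ_8+ρ ↦ (0, 17) · λ_9+ρ ↦ (6, 2) · λ_10+ρ ↦ (5, 4) · λ_11+ρ ↦ (0, 17) · λ_12+ρ ↦ (0, 17) · λ_13+ρ ↦ (5, 4) · λ_14+ρ ↦ (2, 12) · λ_15+ρ ↦ (6, 2) · λ_16+ρ ↦ (1, 2) · λ_17+ρ ↦ (5, 4) · λ_18+ρ ↦ (2, 12) · λ_19+ρ ↦ (6, 2) · λ_20+ρ ↦ (0, 17) · λ_21+ρ ↦ (0, 17)

Linkage partition of the 21 weights (6 classes, p=17):

[[1, 6, 10, 13, 17], [2, 3, 16], [4, 7, 14, 18], [5], [8, 11, 12, 20, 21], [9, 15, 19]]


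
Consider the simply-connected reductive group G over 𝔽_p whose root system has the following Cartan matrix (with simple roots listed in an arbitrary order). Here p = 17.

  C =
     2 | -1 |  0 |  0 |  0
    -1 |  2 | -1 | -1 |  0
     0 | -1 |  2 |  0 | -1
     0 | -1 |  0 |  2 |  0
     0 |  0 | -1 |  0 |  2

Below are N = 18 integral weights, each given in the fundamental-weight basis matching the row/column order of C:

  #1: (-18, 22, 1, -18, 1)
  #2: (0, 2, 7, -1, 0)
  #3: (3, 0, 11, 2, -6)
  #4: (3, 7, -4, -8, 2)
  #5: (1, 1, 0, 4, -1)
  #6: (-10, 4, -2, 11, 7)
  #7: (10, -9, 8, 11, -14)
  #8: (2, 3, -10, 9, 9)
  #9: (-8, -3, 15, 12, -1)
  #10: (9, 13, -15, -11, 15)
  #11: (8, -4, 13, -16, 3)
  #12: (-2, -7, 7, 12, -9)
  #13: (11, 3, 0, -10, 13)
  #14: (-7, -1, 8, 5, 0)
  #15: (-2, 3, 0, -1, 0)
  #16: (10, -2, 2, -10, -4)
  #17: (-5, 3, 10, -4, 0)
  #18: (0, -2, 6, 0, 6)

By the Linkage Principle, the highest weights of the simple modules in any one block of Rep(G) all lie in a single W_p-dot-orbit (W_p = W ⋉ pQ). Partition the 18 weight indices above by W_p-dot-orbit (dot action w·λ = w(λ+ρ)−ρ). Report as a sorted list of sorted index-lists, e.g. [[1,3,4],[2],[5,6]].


C ↔ D_5 under row/col permutation; |W(D_5)| = 1920.

λ_j+ρ reflected into Ā_17 (⟨·,θ^∨⟩≤17); 5-tuples as given:

  λ_1 → (0, 6, 1, 0, 1) · λ_2 → (1, 3, 1, 0, 1) · λ_3 → (1, 3, 1, 0, 1) · λ_4 → (2, 2, 1, 5, 0) · λ_5 → (2, 2, 1, 5, 0) · λ_6 → (2, 2, 1, 5, 0) · λ_7 → (1, 3, 1, 0, 1) · λ_8 → (2, 2, 1, 5, 0) · λ_9 → (0, 1, 2, 0, 7) · λ_10 → (0, 1, 2, 0, 7) · λ_11 → (8, 0, 1, 2, 2) · λ_12 → (0, 6, 1, 0, 1) · λ_13 → (2, 2, 1, 5, 0) · λ_14 → (0, 6, 1, 0, 1) · λ_15 → (1, 3, 1, 0, 1) · λ_16 → (0, 1, 2, 0, 7) · λ_17 → (1, 3, 1, 0, 1) · λ_18 → (0, 1, 2, 0, 7)

5 distinct reps among the 18 weights ⇒ 5 W_17-linkage classes:

[[1, 12, 14], [2, 3, 7, 15, 17], [4, 5, 6, 8, 13], [9, 10, 16, 18], [11]]


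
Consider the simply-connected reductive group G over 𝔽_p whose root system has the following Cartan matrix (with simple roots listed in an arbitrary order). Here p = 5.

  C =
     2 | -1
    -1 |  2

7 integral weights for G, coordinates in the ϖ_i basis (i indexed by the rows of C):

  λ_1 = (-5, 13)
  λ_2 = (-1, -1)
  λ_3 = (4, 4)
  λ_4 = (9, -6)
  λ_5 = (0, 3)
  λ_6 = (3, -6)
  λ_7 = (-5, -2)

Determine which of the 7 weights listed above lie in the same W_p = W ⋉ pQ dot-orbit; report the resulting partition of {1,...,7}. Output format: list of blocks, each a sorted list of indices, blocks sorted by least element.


Dynkin diagram of C (from the 2 off-diagonal −1 entries): A_2.

W_5-reps of the 7 weights in Ā_5 (same 2-coord order as C):

  1: (1, 4)
  2: (0, 0)
  3: (0, 0)
  4: (0, 0)
  5: (1, 4)
  6: (1, 4)
  7: (1, 4)

2 distinct reps among the 7 weights ⇒ 2 W_5-linkage classes:

[[1, 5, 6, 7], [2, 3, 4]]


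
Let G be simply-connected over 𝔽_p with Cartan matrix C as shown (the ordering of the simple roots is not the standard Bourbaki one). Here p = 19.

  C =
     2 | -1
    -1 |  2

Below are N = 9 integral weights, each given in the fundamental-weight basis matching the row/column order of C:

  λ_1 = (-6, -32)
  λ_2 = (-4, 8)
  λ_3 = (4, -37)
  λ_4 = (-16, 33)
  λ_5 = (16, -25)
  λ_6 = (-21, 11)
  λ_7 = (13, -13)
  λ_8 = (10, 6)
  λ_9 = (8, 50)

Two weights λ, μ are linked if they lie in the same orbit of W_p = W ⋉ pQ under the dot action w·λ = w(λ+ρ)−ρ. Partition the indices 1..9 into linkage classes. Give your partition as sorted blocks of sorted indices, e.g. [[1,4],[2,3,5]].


A_2 Cartan matrix, 2 simple roots permuted; ρ=(1,1).

Folding the 9 weights λ_j+ρ into Ā_19 (reps in the given 2-coord order):

  λ_1 → (2, 12)
  λ_2 → (3, 6)
  λ_3 → (2, 12)
  λ_4 → (0, 4)
  λ_5 → (2, 12)
  λ_6 → (11, 7)
  λ_7 → (2, 12)
  λ_8 → (11, 7)
  λ_9 → (3, 6)

These 9 weights hit 4 W_19-dot-orbits; sizes (4, 2, 1, 2):

[[1, 3, 5, 7], [2, 9], [4], [6, 8]]


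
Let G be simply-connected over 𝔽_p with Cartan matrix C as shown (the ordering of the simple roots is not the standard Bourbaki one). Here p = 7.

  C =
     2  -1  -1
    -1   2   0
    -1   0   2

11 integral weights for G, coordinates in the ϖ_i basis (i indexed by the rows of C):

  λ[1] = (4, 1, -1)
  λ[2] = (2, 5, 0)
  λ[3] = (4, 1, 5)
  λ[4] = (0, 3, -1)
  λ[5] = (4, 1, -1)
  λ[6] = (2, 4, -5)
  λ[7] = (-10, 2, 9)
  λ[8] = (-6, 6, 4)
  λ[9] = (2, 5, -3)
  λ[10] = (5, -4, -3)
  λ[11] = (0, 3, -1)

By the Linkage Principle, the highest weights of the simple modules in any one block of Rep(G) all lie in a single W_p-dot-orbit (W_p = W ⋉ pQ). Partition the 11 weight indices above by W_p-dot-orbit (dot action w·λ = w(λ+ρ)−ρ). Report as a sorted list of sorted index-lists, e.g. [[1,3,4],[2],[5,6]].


Root system A_3: the 3×3 matrix C matches after relabeling.

Each λ_j+ρ reduced to Ā_7; 3-tuples below use C's row order:

  λ_1+ρ ↦ (5, 2, 0) · λ_2+ρ ↦ (1, 3, 2) · λ_3+ρ ↦ (1, 4, 0) · λ_4+ρ ↦ (1, 4, 0) · λ_5+ρ ↦ (5, 2, 0) · λ_6+ρ ↦ (1, 3, 2) · λ_7+ρ ↦ (1, 3, 2) · λ_8+ρ ↦ (5, 2, 0) · λ_9+ρ ↦ (1, 4, 0) · λ_10+ρ ↦ (1, 3, 2) · λ_11+ρ ↦ (1, 4, 0)

Grouping the 11 weights by Ā_7-representative: 3 linkage classes.

[[1, 5, 8], [2, 6, 7, 10], [3, 4, 9, 11]]


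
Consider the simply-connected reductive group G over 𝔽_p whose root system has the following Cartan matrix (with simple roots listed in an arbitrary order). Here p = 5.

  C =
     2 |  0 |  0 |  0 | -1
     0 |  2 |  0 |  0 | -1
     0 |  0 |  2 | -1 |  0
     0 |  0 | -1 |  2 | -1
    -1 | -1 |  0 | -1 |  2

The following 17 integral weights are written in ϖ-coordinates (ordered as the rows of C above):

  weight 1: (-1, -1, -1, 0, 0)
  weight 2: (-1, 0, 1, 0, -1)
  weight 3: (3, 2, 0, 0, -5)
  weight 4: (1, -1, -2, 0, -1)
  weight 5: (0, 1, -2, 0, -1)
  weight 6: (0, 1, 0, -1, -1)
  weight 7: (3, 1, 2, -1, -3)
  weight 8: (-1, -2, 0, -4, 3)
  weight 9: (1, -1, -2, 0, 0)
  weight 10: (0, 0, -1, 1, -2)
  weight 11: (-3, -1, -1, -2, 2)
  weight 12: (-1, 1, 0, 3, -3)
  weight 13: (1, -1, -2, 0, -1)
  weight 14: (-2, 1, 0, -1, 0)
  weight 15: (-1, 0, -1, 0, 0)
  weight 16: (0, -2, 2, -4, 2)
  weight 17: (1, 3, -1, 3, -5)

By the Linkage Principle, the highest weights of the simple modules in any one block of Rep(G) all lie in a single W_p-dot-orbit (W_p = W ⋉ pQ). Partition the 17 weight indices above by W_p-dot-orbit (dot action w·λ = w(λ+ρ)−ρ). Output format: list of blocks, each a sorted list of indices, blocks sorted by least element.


D_5 Cartan matrix, 5 simple roots permuted; ρ=(1,1,1,1,1).

Each λ_j+ρ reduced to Ā_5; 5-tuples below use C's row order:

  λ_1+ρ ↦ (0, 0, 0, 1, 1);  λ_2+ρ ↦ (0, 1, 2, 1, 0);  λ_3+ρ ↦ (0, 1, 2, 1, 0);  λ_4+ρ ↦ (2, 0, 1, 0, 0);  λ_5+ρ ↦ (1, 2, 1, 0, 0);  λ_6+ρ ↦ (1, 2, 1, 0, 0);  λ_7+ρ ↦ (2, 0, 1, 0, 0);  λ_8+ρ ↦ (0, 1, 2, 1, 0);  λ_9+ρ ↦ (2, 0, 1, 0, 1);  λ_10+ρ ↦ (0, 0, 0, 1, 1);  λ_11+ρ ↦ (2, 0, 1, 0, 0);  λ_12+ρ ↦ (2, 0, 1, 0, 0);  λ_13+ρ ↦ (2, 0, 1, 0, 0);  λ_14+ρ ↦ (1, 2, 1, 0, 0);  λ_15+ρ ↦ (0, 1, 0, 1, 1);  λ_16+ρ ↦ (0, 0, 0, 1, 1);  λ_17+ρ ↦ (2, 0, 1, 0, 1)

Linkage partition of the 17 weights (6 classes, p=5):

[[1, 10, 16], [2, 3, 8], [4, 7, 11, 12, 13], [5, 6, 14], [9, 17], [15]]


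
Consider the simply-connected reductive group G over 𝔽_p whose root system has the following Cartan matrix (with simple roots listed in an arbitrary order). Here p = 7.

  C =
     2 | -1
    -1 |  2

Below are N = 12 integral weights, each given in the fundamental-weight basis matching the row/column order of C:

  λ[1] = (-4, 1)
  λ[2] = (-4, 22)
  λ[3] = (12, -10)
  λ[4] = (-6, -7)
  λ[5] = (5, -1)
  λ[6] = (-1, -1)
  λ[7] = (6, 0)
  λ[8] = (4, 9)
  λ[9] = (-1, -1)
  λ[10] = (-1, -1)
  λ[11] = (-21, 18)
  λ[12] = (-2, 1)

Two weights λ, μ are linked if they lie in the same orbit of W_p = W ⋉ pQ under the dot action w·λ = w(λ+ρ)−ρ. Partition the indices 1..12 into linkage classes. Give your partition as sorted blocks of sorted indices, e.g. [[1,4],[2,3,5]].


C ↔ A_2 under row/col permutation; |W(A_2)| = 6.

Alcove-folded reps (p=7, 12 weights, presented ϖ-order):

  λ_1 → (2, 1)
  λ_2 → (2, 1)
  λ_3 → (2, 1)
  λ_4 → (2, 1)
  λ_5 → (6, 0)
  λ_6 → (0, 0)
  λ_7 → (6, 0)
  λ_8 → (2, 1)
  λ_9 → (0, 0)
  λ_10 → (0, 0)
  λ_11 → (1, 1)
  λ_12 → (1, 1)

Linkage partition of the 12 weights (4 classes, p=7):

[[1, 2, 3, 4, 8], [5, 7], [6, 9, 10], [11, 12]]


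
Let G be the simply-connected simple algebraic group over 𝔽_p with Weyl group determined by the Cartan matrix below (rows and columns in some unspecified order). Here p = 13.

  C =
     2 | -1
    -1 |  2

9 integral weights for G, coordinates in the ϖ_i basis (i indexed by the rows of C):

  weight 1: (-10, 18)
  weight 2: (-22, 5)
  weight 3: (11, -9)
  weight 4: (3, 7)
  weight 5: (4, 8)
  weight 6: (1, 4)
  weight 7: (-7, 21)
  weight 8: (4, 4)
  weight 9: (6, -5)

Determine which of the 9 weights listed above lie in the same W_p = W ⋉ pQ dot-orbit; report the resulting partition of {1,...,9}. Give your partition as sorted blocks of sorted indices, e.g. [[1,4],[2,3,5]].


A_2 Cartan matrix, 2 simple roots permuted; ρ=(1,1).

Ā_13 reps of the 9 weights (A_2, coords as presented):

  λ_1+ρ ↦ (3, 4) · λ_2+ρ ↦ (2, 5) · λ_3+ρ ↦ (4, 8) · λ_4+ρ ↦ (4, 8) · λ_5+ρ ↦ (4, 8) · λ_6+ρ ↦ (2, 5) · λ_7+ρ ↦ (3, 4) · λ_8+ρ ↦ (5, 5) · λ_9+ρ ↦ (3, 4)

4 distinct reps among the 9 weights ⇒ 4 W_13-linkage classes:

[[1, 7, 9], [2, 6], [3, 4, 5], [8]]


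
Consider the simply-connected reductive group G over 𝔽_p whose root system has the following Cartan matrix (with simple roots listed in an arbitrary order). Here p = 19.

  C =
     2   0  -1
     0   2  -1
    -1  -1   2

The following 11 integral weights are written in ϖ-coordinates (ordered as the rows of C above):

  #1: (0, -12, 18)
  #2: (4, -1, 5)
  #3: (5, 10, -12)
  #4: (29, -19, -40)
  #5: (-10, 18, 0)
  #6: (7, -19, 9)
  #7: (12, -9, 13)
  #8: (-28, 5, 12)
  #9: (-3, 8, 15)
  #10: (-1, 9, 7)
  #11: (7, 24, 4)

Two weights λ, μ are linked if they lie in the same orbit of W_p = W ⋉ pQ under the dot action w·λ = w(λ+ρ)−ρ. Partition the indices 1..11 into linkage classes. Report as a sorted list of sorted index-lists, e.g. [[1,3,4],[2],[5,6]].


Cartan matrix: type A_3 (|W|=24); un-permuting the 3 rows.

Ā_19 reps of the 11 weights (A_3, coords as presented):

  [1] (0, 10, 8);  [2] (5, 0, 6);  [3] (5, 0, 6);  [4] (0, 10, 8);  [5] (0, 10, 8);  [6] (0, 10, 8);  [7] (5, 0, 6);  [8] (5, 0, 6);  [9] (4, 3, 10);  [10] (0, 10, 8);  [11] (5, 0, 6)

Grouping the 11 weights by Ā_19-representative: 3 linkage classes.

[[1, 4, 5, 6, 10], [2, 3, 7, 8, 11], [9]]


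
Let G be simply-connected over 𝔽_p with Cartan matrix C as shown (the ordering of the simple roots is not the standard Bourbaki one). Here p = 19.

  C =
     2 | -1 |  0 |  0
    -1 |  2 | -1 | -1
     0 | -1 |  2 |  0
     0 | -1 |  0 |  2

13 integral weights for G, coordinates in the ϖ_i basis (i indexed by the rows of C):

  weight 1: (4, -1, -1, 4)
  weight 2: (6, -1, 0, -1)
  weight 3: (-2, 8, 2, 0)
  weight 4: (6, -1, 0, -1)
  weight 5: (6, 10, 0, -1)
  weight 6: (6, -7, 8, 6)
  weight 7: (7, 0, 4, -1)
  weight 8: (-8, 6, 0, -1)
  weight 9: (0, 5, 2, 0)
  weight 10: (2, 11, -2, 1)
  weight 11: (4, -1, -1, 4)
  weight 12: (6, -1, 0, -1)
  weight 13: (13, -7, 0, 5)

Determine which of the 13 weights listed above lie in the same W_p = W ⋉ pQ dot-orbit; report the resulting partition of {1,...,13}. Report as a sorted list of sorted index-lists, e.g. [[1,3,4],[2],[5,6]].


D_4 Cartan matrix, 4 simple roots permuted; ρ=(1,1,1,1).

λ_j+ρ reflected into Ā_19 (⟨·,θ^∨⟩≤19); 4-tuples as given:

    λ_1 → (5, 0, 0, 5)
    λ_2 → (7, 0, 1, 0)
    λ_3 → (1, 6, 3, 1)
    λ_4 → (7, 0, 1, 0)
    λ_5 → (7, 0, 1, 0)
    λ_6 → (1, 6, 3, 1)
    λ_7 → (8, 1, 5, 0)
    λ_8 → (7, 0, 1, 0)
    λ_9 → (1, 6, 3, 1)
    λ_10 → (3, 2, 1, 2)
    λ_11 → (5, 0, 0, 5)
    λ_12 → (7, 0, 1, 0)
    λ_13 → (8, 1, 5, 0)

Partition of {1..13} into 5 W_19-dot-orbits:

[[1, 11], [2, 4, 5, 8, 12], [3, 6, 9], [7, 13], [10]]


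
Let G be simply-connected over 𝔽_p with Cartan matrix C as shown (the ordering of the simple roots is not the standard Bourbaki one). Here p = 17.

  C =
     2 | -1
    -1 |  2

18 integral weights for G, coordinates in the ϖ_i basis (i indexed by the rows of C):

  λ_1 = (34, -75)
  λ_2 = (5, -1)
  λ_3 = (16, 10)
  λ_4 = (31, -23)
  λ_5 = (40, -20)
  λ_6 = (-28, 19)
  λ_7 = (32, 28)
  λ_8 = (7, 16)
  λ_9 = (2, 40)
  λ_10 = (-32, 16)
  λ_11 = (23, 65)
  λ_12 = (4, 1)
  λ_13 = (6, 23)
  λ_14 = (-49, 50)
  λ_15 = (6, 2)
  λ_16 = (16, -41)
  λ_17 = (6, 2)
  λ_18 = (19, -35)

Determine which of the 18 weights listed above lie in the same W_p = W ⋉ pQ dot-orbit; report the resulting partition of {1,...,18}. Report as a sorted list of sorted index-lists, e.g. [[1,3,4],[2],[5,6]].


Cartan matrix: type A_2 (|W|=6); un-permuting the 2 rows.

Alcove-folded reps (p=17, 18 weights, presented ϖ-order):

  1: (5, 1) · 2: (6, 0) · 3: (6, 0) · 4: (5, 2) · 5: (5, 2) · 6: (7, 3) · 7: (5, 1) · 8: (0, 9) · 9: (7, 3) · 10: (3, 0) · 11: (5, 2) · 12: (5, 2) · 13: (7, 3) · 14: (3, 0) · 15: (7, 3) · 16: (6, 0) · 17: (7, 3) · 18: (3, 0)

Grouping the 18 weights by Ā_17-representative: 6 linkage classes.

[[1, 7], [2, 3, 16], [4, 5, 11, 12], [6, 9, 13, 15, 17], [8], [10, 14, 18]]


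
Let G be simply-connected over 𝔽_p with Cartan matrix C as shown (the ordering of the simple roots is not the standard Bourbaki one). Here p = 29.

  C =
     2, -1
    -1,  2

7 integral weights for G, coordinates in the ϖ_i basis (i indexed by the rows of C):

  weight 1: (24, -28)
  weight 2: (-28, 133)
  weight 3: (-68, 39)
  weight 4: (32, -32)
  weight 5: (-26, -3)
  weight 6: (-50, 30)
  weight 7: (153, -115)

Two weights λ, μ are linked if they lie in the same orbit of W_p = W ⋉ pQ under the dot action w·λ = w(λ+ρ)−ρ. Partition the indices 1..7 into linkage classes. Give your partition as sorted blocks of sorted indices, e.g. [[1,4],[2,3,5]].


A_2 Cartan matrix, 2 simple roots permuted; ρ=(1,1).

Each λ_j+ρ reduced to Ā_29; 2-tuples below use C's row order:

  1: (2, 25)
  2: (9, 2)
  3: (9, 2)
  4: (2, 25)
  5: (2, 25)
  6: (9, 2)
  7: (9, 2)

Grouping the 7 weights by Ā_29-representative: 2 linkage classes.

[[1, 4, 5], [2, 3, 6, 7]]


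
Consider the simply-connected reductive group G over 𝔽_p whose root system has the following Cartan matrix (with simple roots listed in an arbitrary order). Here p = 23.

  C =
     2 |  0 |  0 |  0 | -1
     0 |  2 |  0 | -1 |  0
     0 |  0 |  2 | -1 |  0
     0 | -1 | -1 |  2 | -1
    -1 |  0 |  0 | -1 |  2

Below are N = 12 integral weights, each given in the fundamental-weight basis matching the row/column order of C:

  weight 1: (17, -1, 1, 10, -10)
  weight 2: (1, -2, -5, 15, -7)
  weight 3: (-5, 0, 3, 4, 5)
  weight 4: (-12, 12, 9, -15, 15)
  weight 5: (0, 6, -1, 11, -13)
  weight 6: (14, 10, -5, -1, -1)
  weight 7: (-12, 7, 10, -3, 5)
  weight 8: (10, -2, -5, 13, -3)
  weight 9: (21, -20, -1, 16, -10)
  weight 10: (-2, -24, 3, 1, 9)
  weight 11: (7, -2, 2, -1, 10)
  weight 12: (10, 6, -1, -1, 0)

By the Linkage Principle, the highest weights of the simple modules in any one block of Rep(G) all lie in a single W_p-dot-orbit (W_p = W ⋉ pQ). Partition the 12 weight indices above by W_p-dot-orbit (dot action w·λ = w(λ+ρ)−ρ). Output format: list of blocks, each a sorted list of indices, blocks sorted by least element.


Root system D_5: the 5×5 matrix C matches after relabeling.

W_23-reps of the 12 weights in Ā_23 (same 5-coord order as C):

  1: (8, 0, 2, 1, 1)
  2: (4, 1, 4, 5, 2)
  3: (4, 1, 4, 5, 2)
  4: (2, 1, 4, 0, 7)
  5: (11, 7, 0, 0, 1)
  6: (11, 7, 0, 0, 1)
  7: (4, 1, 4, 5, 2)
  8: (2, 1, 4, 0, 7)
  9: (4, 1, 4, 5, 2)
  10: (4, 1, 4, 5, 2)
  11: (8, 0, 2, 1, 1)
  12: (11, 7, 0, 0, 1)

Grouping the 12 weights by Ā_23-representative: 4 linkage classes.

[[1, 11], [2, 3, 7, 9, 10], [4, 8], [5, 6, 12]]


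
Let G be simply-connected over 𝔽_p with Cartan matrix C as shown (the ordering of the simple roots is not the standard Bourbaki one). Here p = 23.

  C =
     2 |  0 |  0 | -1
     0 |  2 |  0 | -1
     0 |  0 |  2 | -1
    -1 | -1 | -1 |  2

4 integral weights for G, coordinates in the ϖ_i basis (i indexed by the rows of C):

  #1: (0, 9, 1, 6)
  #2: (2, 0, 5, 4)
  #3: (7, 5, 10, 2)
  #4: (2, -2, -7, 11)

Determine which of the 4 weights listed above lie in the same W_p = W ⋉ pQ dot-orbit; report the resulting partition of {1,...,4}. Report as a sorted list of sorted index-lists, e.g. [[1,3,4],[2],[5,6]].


D_4 Cartan matrix, 4 simple roots permuted; ρ=(1,1,1,1).

W_23-reps of the 4 weights in Ā_23 (same 4-coord order as C):

  [1] (1, 10, 2, 3) · [2] (3, 1, 6, 5) · [3] (3, 1, 6, 5) · [4] (3, 1, 6, 5)

These 4 weights hit 2 W_23-dot-orbits; sizes (1, 3):

[[1], [2, 3, 4]]


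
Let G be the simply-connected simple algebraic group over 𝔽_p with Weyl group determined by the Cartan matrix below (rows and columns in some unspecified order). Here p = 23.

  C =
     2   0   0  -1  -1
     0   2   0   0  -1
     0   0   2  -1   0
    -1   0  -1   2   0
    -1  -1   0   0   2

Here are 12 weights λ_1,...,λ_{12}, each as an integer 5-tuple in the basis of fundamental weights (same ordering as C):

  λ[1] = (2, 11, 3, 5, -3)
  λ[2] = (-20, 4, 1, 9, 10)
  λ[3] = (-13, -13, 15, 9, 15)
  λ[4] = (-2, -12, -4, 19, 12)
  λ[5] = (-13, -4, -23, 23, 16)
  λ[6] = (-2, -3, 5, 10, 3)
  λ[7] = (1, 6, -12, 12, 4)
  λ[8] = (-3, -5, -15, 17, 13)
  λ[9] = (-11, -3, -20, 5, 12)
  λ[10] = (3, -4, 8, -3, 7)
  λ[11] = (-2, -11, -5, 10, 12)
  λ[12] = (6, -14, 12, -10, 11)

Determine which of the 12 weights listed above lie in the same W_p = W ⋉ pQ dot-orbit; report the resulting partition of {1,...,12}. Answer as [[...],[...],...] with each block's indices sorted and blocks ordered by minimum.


Cartan matrix: type A_5 (|W|=720); un-permuting the 5 rows.

Alcove-folded reps (p=23, 12 weights, presented ϖ-order):

  λ_1 → (1, 10, 4, 6, 2)
  λ_2 → (2, 3, 7, 2, 5)
  λ_3 → (2, 3, 7, 2, 5)
  λ_4 → (1, 2, 6, 10, 1)
  λ_5 → (1, 2, 6, 10, 1)
  λ_6 → (1, 2, 6, 10, 1)
  λ_7 → (2, 3, 7, 2, 5)
  λ_8 → (2, 3, 7, 2, 5)
  λ_9 → (1, 10, 4, 6, 2)
  λ_10 → (2, 3, 7, 2, 5)
  λ_11 → (1, 10, 4, 6, 2)
  λ_12 → (1, 10, 4, 6, 2)

Linkage partition of the 12 weights (3 classes, p=23):

[[1, 9, 11, 12], [2, 3, 7, 8, 10], [4, 5, 6]]


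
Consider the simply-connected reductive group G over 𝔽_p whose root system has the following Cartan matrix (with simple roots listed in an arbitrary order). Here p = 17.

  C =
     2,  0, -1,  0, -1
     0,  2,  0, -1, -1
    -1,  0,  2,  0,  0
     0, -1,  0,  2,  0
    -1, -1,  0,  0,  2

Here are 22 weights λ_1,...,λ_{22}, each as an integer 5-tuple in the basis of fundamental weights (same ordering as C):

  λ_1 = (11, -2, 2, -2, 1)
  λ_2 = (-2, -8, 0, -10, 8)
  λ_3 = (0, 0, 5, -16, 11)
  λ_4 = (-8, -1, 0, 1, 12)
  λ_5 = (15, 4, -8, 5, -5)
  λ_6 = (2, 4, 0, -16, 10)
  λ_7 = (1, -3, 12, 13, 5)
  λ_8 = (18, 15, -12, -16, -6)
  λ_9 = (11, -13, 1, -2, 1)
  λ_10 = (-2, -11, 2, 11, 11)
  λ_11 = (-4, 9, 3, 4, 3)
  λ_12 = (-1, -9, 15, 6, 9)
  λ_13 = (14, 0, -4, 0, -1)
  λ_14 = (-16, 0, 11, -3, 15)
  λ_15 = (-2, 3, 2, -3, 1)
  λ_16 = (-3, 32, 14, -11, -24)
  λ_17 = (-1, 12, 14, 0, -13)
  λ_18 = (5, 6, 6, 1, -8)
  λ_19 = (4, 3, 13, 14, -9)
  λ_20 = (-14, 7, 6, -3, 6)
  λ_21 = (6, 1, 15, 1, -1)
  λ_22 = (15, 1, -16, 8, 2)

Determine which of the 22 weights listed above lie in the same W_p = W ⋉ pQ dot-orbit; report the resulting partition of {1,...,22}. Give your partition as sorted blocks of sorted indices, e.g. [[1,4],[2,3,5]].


Cartan matrix: type A_5 (|W|=720); un-permuting the 5 rows.

Folding the 22 weights λ_j+ρ into Ā_17 (reps in the given 5-coord order):

  [1] (12, 1, 3, 1, 0);  [2] (0, 1, 7, 7, 1);  [3] (1, 10, 2, 2, 1);  [4] (1, 0, 6, 2, 6);  [5] (5, 1, 1, 0, 4);  [6] (1, 10, 2, 2, 1);  [7] (1, 2, 2, 2, 1);  [8] (1, 2, 2, 2, 1);  [9] (1, 10, 2, 2, 1);  [10] (1, 10, 2, 2, 1);  [11] (1, 10, 2, 2, 1);  [12] (0, 1, 7, 7, 1);  [13] (12, 1, 3, 1, 0);  [14] (12, 1, 3, 1, 0);  [15] (1, 2, 2, 2, 1);  [16] (1, 0, 6, 2, 6);  [17] (12, 1, 3, 1, 0);  [18] (1, 0, 6, 2, 6);  [19] (1, 2, 2, 2, 1);  [20] (1, 0, 6, 2, 6);  [21] (1, 0, 6, 2, 6);  [22] (1, 2, 2, 2, 1)

These 22 weights hit 6 W_17-dot-orbits; sizes (4, 2, 5, 5, 1, 5):

[[1, 13, 14, 17], [2, 12], [3, 6, 9, 10, 11], [4, 16, 18, 20, 21], [5], [7, 8, 15, 19, 22]]


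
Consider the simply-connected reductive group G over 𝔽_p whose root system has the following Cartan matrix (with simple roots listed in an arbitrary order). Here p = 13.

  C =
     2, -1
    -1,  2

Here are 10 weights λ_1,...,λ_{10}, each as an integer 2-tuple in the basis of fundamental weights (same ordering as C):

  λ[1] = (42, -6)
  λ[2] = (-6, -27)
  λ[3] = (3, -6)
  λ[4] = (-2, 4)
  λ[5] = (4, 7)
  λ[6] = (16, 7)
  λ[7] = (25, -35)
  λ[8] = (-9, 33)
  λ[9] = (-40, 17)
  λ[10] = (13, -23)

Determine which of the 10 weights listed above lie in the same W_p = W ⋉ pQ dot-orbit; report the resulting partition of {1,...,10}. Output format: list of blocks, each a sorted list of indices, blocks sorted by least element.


Type A_2, rank 2, |W|=6; reorder rows/cols to standard.

Alcove-folded reps (p=13, 10 weights, presented ϖ-order):

  [1] (1, 4)
  [2] (5, 8)
  [3] (1, 4)
  [4] (1, 4)
  [5] (5, 8)
  [6] (1, 4)
  [7] (5, 8)
  [8] (5, 8)
  [9] (5, 8)
  [10] (1, 4)

2 distinct reps among the 10 weights ⇒ 2 W_13-linkage classes:

[[1, 3, 4, 6, 10], [2, 5, 7, 8, 9]]
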